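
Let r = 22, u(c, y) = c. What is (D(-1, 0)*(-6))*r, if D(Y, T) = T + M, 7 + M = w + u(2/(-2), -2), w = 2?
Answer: 792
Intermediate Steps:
M = -6 (M = -7 + (2 + 2/(-2)) = -7 + (2 + 2*(-1/2)) = -7 + (2 - 1) = -7 + 1 = -6)
D(Y, T) = -6 + T (D(Y, T) = T - 6 = -6 + T)
(D(-1, 0)*(-6))*r = ((-6 + 0)*(-6))*22 = -6*(-6)*22 = 36*22 = 792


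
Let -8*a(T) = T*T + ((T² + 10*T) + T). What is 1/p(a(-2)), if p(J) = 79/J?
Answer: 7/316 ≈ 0.022152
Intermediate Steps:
a(T) = -11*T/8 - T²/4 (a(T) = -(T*T + ((T² + 10*T) + T))/8 = -(T² + (T² + 11*T))/8 = -(2*T² + 11*T)/8 = -11*T/8 - T²/4)
1/p(a(-2)) = 1/(79/((-⅛*(-2)*(11 + 2*(-2))))) = 1/(79/((-⅛*(-2)*(11 - 4)))) = 1/(79/((-⅛*(-2)*7))) = 1/(79/(7/4)) = 1/(79*(4/7)) = 1/(316/7) = 7/316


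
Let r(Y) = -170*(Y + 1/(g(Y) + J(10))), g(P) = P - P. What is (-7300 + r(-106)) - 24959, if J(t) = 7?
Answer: -99843/7 ≈ -14263.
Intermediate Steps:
g(P) = 0
r(Y) = -170/7 - 170*Y (r(Y) = -170*(Y + 1/(0 + 7)) = -170*(Y + 1/7) = -170*(Y + ⅐) = -170*(⅐ + Y) = -170/7 - 170*Y)
(-7300 + r(-106)) - 24959 = (-7300 + (-170/7 - 170*(-106))) - 24959 = (-7300 + (-170/7 + 18020)) - 24959 = (-7300 + 125970/7) - 24959 = 74870/7 - 24959 = -99843/7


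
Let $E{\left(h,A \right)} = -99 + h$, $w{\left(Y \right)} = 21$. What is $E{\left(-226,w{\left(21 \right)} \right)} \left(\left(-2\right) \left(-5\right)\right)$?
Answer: $-3250$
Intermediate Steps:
$E{\left(-226,w{\left(21 \right)} \right)} \left(\left(-2\right) \left(-5\right)\right) = \left(-99 - 226\right) \left(\left(-2\right) \left(-5\right)\right) = \left(-325\right) 10 = -3250$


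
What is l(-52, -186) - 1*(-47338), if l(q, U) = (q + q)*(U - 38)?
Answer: 70634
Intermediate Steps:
l(q, U) = 2*q*(-38 + U) (l(q, U) = (2*q)*(-38 + U) = 2*q*(-38 + U))
l(-52, -186) - 1*(-47338) = 2*(-52)*(-38 - 186) - 1*(-47338) = 2*(-52)*(-224) + 47338 = 23296 + 47338 = 70634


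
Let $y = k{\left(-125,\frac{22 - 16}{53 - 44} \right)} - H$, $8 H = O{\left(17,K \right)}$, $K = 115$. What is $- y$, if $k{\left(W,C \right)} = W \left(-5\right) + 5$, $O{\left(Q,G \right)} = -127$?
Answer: $- \frac{5167}{8} \approx -645.88$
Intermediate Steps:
$H = - \frac{127}{8}$ ($H = \frac{1}{8} \left(-127\right) = - \frac{127}{8} \approx -15.875$)
$k{\left(W,C \right)} = 5 - 5 W$ ($k{\left(W,C \right)} = - 5 W + 5 = 5 - 5 W$)
$y = \frac{5167}{8}$ ($y = \left(5 - -625\right) - - \frac{127}{8} = \left(5 + 625\right) + \frac{127}{8} = 630 + \frac{127}{8} = \frac{5167}{8} \approx 645.88$)
$- y = \left(-1\right) \frac{5167}{8} = - \frac{5167}{8}$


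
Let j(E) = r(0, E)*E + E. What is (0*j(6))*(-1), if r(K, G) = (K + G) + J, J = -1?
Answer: 0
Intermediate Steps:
r(K, G) = -1 + G + K (r(K, G) = (K + G) - 1 = (G + K) - 1 = -1 + G + K)
j(E) = E + E*(-1 + E) (j(E) = (-1 + E + 0)*E + E = (-1 + E)*E + E = E*(-1 + E) + E = E + E*(-1 + E))
(0*j(6))*(-1) = (0*6²)*(-1) = (0*36)*(-1) = 0*(-1) = 0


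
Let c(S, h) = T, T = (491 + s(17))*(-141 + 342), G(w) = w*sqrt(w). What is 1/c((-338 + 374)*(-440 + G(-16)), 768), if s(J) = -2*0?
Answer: 1/98691 ≈ 1.0133e-5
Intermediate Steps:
s(J) = 0
G(w) = w**(3/2)
T = 98691 (T = (491 + 0)*(-141 + 342) = 491*201 = 98691)
c(S, h) = 98691
1/c((-338 + 374)*(-440 + G(-16)), 768) = 1/98691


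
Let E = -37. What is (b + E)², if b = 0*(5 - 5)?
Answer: 1369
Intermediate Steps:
b = 0 (b = 0*0 = 0)
(b + E)² = (0 - 37)² = (-37)² = 1369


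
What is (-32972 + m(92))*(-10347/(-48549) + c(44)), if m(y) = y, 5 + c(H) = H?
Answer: -20865187680/16183 ≈ -1.2893e+6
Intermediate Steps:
c(H) = -5 + H
(-32972 + m(92))*(-10347/(-48549) + c(44)) = (-32972 + 92)*(-10347/(-48549) + (-5 + 44)) = -32880*(-10347*(-1/48549) + 39) = -32880*(3449/16183 + 39) = -32880*634586/16183 = -20865187680/16183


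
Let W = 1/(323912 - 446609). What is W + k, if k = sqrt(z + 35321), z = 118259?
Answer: -1/122697 + 2*sqrt(38395) ≈ 391.89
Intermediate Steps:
k = 2*sqrt(38395) (k = sqrt(118259 + 35321) = sqrt(153580) = 2*sqrt(38395) ≈ 391.89)
W = -1/122697 (W = 1/(-122697) = -1/122697 ≈ -8.1502e-6)
W + k = -1/122697 + 2*sqrt(38395)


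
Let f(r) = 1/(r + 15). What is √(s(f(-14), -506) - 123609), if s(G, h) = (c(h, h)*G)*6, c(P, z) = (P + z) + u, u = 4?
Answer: I*√129657 ≈ 360.08*I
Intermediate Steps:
c(P, z) = 4 + P + z (c(P, z) = (P + z) + 4 = 4 + P + z)
f(r) = 1/(15 + r)
s(G, h) = 6*G*(4 + 2*h) (s(G, h) = ((4 + h + h)*G)*6 = ((4 + 2*h)*G)*6 = (G*(4 + 2*h))*6 = 6*G*(4 + 2*h))
√(s(f(-14), -506) - 123609) = √(12*(2 - 506)/(15 - 14) - 123609) = √(12*(-504)/1 - 123609) = √(12*1*(-504) - 123609) = √(-6048 - 123609) = √(-129657) = I*√129657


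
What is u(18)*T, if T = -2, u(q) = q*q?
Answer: -648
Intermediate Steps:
u(q) = q²
u(18)*T = 18²*(-2) = 324*(-2) = -648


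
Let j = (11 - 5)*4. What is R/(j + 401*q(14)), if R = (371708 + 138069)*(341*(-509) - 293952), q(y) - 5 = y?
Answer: -238331452817/7643 ≈ -3.1183e+7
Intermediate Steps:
q(y) = 5 + y
j = 24 (j = 6*4 = 24)
R = -238331452817 (R = 509777*(-173569 - 293952) = 509777*(-467521) = -238331452817)
R/(j + 401*q(14)) = -238331452817/(24 + 401*(5 + 14)) = -238331452817/(24 + 401*19) = -238331452817/(24 + 7619) = -238331452817/7643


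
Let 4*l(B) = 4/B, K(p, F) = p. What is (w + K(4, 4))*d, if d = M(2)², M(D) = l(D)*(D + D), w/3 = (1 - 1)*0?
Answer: 16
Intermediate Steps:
w = 0 (w = 3*((1 - 1)*0) = 3*(0*0) = 3*0 = 0)
l(B) = 1/B (l(B) = (4/B)/4 = 1/B)
M(D) = 2 (M(D) = (D + D)/D = (2*D)/D = 2)
d = 4 (d = 2² = 4)
(w + K(4, 4))*d = (0 + 4)*4 = 4*4 = 16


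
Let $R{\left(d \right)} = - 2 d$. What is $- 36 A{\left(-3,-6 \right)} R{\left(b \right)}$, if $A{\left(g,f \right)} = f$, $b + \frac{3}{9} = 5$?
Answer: $-2016$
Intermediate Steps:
$b = \frac{14}{3}$ ($b = - \frac{1}{3} + 5 = \frac{14}{3} \approx 4.6667$)
$- 36 A{\left(-3,-6 \right)} R{\left(b \right)} = \left(-36\right) \left(-6\right) \left(\left(-2\right) \frac{14}{3}\right) = 216 \left(- \frac{28}{3}\right) = -2016$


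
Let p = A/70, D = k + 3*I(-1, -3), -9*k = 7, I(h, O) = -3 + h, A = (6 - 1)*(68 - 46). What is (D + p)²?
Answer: 498436/3969 ≈ 125.58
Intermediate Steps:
A = 110 (A = 5*22 = 110)
k = -7/9 (k = -⅑*7 = -7/9 ≈ -0.77778)
D = -115/9 (D = -7/9 + 3*(-3 - 1) = -7/9 + 3*(-4) = -7/9 - 12 = -115/9 ≈ -12.778)
p = 11/7 (p = 110/70 = 110*(1/70) = 11/7 ≈ 1.5714)
(D + p)² = (-115/9 + 11/7)² = (-706/63)² = 498436/3969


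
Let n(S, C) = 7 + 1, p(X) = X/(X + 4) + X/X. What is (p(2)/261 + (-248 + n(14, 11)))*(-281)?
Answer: 52804396/783 ≈ 67439.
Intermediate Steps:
p(X) = 1 + X/(4 + X) (p(X) = X/(4 + X) + 1 = 1 + X/(4 + X))
n(S, C) = 8
(p(2)/261 + (-248 + n(14, 11)))*(-281) = ((2*(2 + 2)/(4 + 2))/261 + (-248 + 8))*(-281) = ((2*4/6)*(1/261) - 240)*(-281) = ((2*(⅙)*4)*(1/261) - 240)*(-281) = ((4/3)*(1/261) - 240)*(-281) = (4/783 - 240)*(-281) = -187916/783*(-281) = 52804396/783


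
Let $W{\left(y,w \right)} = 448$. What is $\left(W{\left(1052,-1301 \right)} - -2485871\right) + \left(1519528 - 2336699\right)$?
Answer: $1669148$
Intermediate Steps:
$\left(W{\left(1052,-1301 \right)} - -2485871\right) + \left(1519528 - 2336699\right) = \left(448 - -2485871\right) + \left(1519528 - 2336699\right) = \left(448 + 2485871\right) - 817171 = 2486319 - 817171 = 1669148$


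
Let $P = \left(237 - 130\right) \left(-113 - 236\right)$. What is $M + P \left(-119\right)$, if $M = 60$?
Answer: $4443877$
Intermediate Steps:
$P = -37343$ ($P = 107 \left(-349\right) = -37343$)
$M + P \left(-119\right) = 60 - -4443817 = 60 + 4443817 = 4443877$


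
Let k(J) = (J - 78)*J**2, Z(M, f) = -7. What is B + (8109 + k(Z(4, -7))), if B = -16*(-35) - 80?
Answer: 4424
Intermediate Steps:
k(J) = J**2*(-78 + J) (k(J) = (-78 + J)*J**2 = J**2*(-78 + J))
B = 480 (B = 560 - 80 = 480)
B + (8109 + k(Z(4, -7))) = 480 + (8109 + (-7)**2*(-78 - 7)) = 480 + (8109 + 49*(-85)) = 480 + (8109 - 4165) = 480 + 3944 = 4424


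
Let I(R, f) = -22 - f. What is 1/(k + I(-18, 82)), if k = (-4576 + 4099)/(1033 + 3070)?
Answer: -4103/427189 ≈ -0.0096046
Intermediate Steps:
k = -477/4103 ≈ -0.11626
1/(k + I(-18, 82)) = 1/(-477/4103 + (-22 - 1*82)) = 1/(-477/4103 + (-22 - 82)) = 1/(-477/4103 - 104) = 1/(-427189/4103) = -4103/427189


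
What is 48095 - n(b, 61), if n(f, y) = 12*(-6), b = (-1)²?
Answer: 48167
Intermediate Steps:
b = 1
n(f, y) = -72
48095 - n(b, 61) = 48095 - 1*(-72) = 48095 + 72 = 48167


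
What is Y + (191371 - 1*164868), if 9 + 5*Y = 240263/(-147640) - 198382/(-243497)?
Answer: 4763547848281249/179749485400 ≈ 26501.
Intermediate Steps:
Y = -352763274951/179749485400 (Y = -9/5 + (240263/(-147640) - 198382/(-243497))/5 = -9/5 + (240263*(-1/147640) - 198382*(-1/243497))/5 = -9/5 + (-240263/147640 + 198382/243497)/5 = -9/5 + (⅕)*(-29214201231/35949897080) = -9/5 - 29214201231/179749485400 = -352763274951/179749485400 ≈ -1.9625)
Y + (191371 - 1*164868) = -352763274951/179749485400 + (191371 - 1*164868) = -352763274951/179749485400 + (191371 - 164868) = -352763274951/179749485400 + 26503 = 4763547848281249/179749485400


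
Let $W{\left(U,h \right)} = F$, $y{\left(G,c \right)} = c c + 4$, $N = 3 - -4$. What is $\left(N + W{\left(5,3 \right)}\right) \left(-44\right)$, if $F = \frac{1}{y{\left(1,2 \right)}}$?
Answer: $- \frac{627}{2} \approx -313.5$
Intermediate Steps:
$N = 7$ ($N = 3 + 4 = 7$)
$y{\left(G,c \right)} = 4 + c^{2}$ ($y{\left(G,c \right)} = c^{2} + 4 = 4 + c^{2}$)
$F = \frac{1}{8}$ ($F = \frac{1}{4 + 2^{2}} = \frac{1}{4 + 4} = \frac{1}{8} \approx 0.125$)
$W{\left(U,h \right)} = \frac{1}{8}$
$\left(N + W{\left(5,3 \right)}\right) \left(-44\right) = \left(7 + \frac{1}{8}\right) \left(-44\right) = \frac{57}{8} \left(-44\right) = - \frac{627}{2}$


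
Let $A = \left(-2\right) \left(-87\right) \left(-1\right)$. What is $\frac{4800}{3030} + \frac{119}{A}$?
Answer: $\frac{15821}{17574} \approx 0.90025$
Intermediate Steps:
$A = -174$ ($A = 174 \left(-1\right) = -174$)
$\frac{4800}{3030} + \frac{119}{A} = \frac{4800}{3030} + \frac{119}{-174} = 4800 \cdot \frac{1}{3030} + 119 \left(- \frac{1}{174}\right) = \frac{160}{101} - \frac{119}{174} = \frac{15821}{17574}$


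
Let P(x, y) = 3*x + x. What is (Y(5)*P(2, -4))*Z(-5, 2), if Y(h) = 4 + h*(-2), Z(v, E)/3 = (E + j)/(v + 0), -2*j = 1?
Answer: 216/5 ≈ 43.200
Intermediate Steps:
j = -1/2 (j = -1/2*1 = -1/2 ≈ -0.50000)
P(x, y) = 4*x
Z(v, E) = 3*(-1/2 + E)/v (Z(v, E) = 3*((E - 1/2)/(v + 0)) = 3*((-1/2 + E)/v) = 3*(-1/2 + E)/v)
Y(h) = 4 - 2*h
(Y(5)*P(2, -4))*Z(-5, 2) = ((4 - 2*5)*(4*2))*((3/2)*(-1 + 2*2)/(-5)) = ((4 - 10)*8)*((3/2)*(-1/5)*(-1 + 4)) = (-6*8)*((3/2)*(-1/5)*3) = -48*(-9/10) = 216/5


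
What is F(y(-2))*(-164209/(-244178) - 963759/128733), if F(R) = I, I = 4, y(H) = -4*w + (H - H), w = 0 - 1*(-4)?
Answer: -12981189570/476269189 ≈ -27.256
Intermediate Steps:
w = 4 (w = 0 + 4 = 4)
y(H) = -16 (y(H) = -4*4 + (H - H) = -16 + 0 = -16)
F(R) = 4
F(y(-2))*(-164209/(-244178) - 963759/128733) = 4*(-164209/(-244178) - 963759/128733) = 4*(-164209*(-1/244178) - 963759*1/128733) = 4*(164209/244178 - 321253/42911) = 4*(-6490594785/952538378) = -12981189570/476269189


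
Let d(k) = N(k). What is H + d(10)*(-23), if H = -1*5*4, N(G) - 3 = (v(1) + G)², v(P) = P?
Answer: -2872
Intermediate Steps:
N(G) = 3 + (1 + G)²
d(k) = 3 + (1 + k)²
H = -20 (H = -5*4 = -20)
H + d(10)*(-23) = -20 + (3 + (1 + 10)²)*(-23) = -20 + (3 + 11²)*(-23) = -20 + (3 + 121)*(-23) = -20 + 124*(-23) = -20 - 2852 = -2872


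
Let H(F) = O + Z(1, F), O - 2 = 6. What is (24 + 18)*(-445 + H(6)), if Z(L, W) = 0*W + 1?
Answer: -18312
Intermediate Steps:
O = 8 (O = 2 + 6 = 8)
Z(L, W) = 1 (Z(L, W) = 0 + 1 = 1)
H(F) = 9 (H(F) = 8 + 1 = 9)
(24 + 18)*(-445 + H(6)) = (24 + 18)*(-445 + 9) = 42*(-436) = -18312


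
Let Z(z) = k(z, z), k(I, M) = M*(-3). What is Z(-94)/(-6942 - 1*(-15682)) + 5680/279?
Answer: 24860939/1219230 ≈ 20.391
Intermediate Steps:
k(I, M) = -3*M
Z(z) = -3*z
Z(-94)/(-6942 - 1*(-15682)) + 5680/279 = (-3*(-94))/(-6942 - 1*(-15682)) + 5680/279 = 282/(-6942 + 15682) + 5680*(1/279) = 282/8740 + 5680/279 = 282*(1/8740) + 5680/279 = 141/4370 + 5680/279 = 24860939/1219230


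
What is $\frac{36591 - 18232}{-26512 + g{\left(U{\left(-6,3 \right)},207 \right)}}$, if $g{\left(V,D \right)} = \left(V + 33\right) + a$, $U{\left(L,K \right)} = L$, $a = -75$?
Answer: $- \frac{18359}{26560} \approx -0.69123$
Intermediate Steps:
$g{\left(V,D \right)} = -42 + V$ ($g{\left(V,D \right)} = \left(V + 33\right) - 75 = \left(33 + V\right) - 75 = -42 + V$)
$\frac{36591 - 18232}{-26512 + g{\left(U{\left(-6,3 \right)},207 \right)}} = \frac{36591 - 18232}{-26512 - 48} = \frac{18359}{-26512 - 48} = \frac{18359}{-26560} = 18359 \left(- \frac{1}{26560}\right) = - \frac{18359}{26560}$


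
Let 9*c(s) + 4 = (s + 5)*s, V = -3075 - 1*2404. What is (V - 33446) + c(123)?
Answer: -334585/9 ≈ -37176.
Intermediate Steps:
V = -5479 (V = -3075 - 2404 = -5479)
c(s) = -4/9 + s*(5 + s)/9 (c(s) = -4/9 + ((s + 5)*s)/9 = -4/9 + ((5 + s)*s)/9 = -4/9 + (s*(5 + s))/9 = -4/9 + s*(5 + s)/9)
(V - 33446) + c(123) = (-5479 - 33446) + (-4/9 + (1/9)*123**2 + (5/9)*123) = -38925 + (-4/9 + (1/9)*15129 + 205/3) = -38925 + (-4/9 + 1681 + 205/3) = -38925 + 15740/9 = -334585/9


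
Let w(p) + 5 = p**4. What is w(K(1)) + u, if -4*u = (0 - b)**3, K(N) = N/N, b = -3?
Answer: -43/4 ≈ -10.750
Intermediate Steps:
K(N) = 1
u = -27/4 (u = -(0 - 1*(-3))**3/4 = -(0 + 3)**3/4 = -1/4*3**3 = -1/4*27 = -27/4 ≈ -6.7500)
w(p) = -5 + p**4
w(K(1)) + u = (-5 + 1**4) - 27/4 = (-5 + 1) - 27/4 = -4 - 27/4 = -43/4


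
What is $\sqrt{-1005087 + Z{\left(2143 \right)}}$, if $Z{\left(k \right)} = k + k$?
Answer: $i \sqrt{1000801} \approx 1000.4 i$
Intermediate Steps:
$Z{\left(k \right)} = 2 k$
$\sqrt{-1005087 + Z{\left(2143 \right)}} = \sqrt{-1005087 + 2 \cdot 2143} = \sqrt{-1005087 + 4286} = \sqrt{-1000801} = i \sqrt{1000801}$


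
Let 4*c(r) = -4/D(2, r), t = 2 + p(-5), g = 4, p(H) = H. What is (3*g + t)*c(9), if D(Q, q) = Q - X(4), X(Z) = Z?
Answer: 9/2 ≈ 4.5000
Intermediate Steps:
t = -3 (t = 2 - 5 = -3)
D(Q, q) = -4 + Q (D(Q, q) = Q - 1*4 = Q - 4 = -4 + Q)
c(r) = 1/2 (c(r) = (-4/(-4 + 2))/4 = (-4/(-2))/4 = (-4*(-1/2))/4 = (1/4)*2 = 1/2)
(3*g + t)*c(9) = (3*4 - 3)*(1/2) = (12 - 3)*(1/2) = 9*(1/2) = 9/2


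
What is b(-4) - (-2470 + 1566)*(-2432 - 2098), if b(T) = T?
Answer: -4095124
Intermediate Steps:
b(-4) - (-2470 + 1566)*(-2432 - 2098) = -4 - (-2470 + 1566)*(-2432 - 2098) = -4 - (-904)*(-4530) = -4 - 1*4095120 = -4 - 4095120 = -4095124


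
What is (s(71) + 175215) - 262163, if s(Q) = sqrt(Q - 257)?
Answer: -86948 + I*sqrt(186) ≈ -86948.0 + 13.638*I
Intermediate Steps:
s(Q) = sqrt(-257 + Q)
(s(71) + 175215) - 262163 = (sqrt(-257 + 71) + 175215) - 262163 = (sqrt(-186) + 175215) - 262163 = (I*sqrt(186) + 175215) - 262163 = (175215 + I*sqrt(186)) - 262163 = -86948 + I*sqrt(186)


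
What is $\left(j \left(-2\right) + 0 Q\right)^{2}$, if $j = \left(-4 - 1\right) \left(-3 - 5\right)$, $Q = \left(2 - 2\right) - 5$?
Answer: $6400$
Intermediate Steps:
$Q = -5$ ($Q = 0 - 5 = -5$)
$j = 40$ ($j = \left(-5\right) \left(-8\right) = 40$)
$\left(j \left(-2\right) + 0 Q\right)^{2} = \left(40 \left(-2\right) + 0 \left(-5\right)\right)^{2} = \left(-80 + 0\right)^{2} = \left(-80\right)^{2} = 6400$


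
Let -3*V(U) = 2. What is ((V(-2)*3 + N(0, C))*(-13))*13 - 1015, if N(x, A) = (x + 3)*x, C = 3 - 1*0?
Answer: -677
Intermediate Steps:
C = 3 (C = 3 + 0 = 3)
V(U) = -⅔ (V(U) = -⅓*2 = -⅔)
N(x, A) = x*(3 + x) (N(x, A) = (3 + x)*x = x*(3 + x))
((V(-2)*3 + N(0, C))*(-13))*13 - 1015 = ((-⅔*3 + 0*(3 + 0))*(-13))*13 - 1015 = ((-2 + 0*3)*(-13))*13 - 1015 = ((-2 + 0)*(-13))*13 - 1015 = -2*(-13)*13 - 1015 = 26*13 - 1015 = 338 - 1015 = -677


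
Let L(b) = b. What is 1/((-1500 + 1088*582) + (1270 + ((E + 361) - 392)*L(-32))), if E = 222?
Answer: 1/626874 ≈ 1.5952e-6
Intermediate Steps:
1/((-1500 + 1088*582) + (1270 + ((E + 361) - 392)*L(-32))) = 1/((-1500 + 1088*582) + (1270 + ((222 + 361) - 392)*(-32))) = 1/((-1500 + 633216) + (1270 + (583 - 392)*(-32))) = 1/(631716 + (1270 + 191*(-32))) = 1/(631716 + (1270 - 6112)) = 1/(631716 - 4842) = 1/626874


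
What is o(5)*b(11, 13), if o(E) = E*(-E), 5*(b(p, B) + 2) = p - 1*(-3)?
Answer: -20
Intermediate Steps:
b(p, B) = -7/5 + p/5 (b(p, B) = -2 + (p - 1*(-3))/5 = -2 + (p + 3)/5 = -2 + (3 + p)/5 = -2 + (⅗ + p/5) = -7/5 + p/5)
o(E) = -E²
o(5)*b(11, 13) = (-1*5²)*(-7/5 + (⅕)*11) = (-1*25)*(-7/5 + 11/5) = -25*⅘ = -20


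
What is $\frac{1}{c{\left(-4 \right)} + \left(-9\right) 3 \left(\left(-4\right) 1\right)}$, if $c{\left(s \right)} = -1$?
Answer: $\frac{1}{107} \approx 0.0093458$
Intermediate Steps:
$\frac{1}{c{\left(-4 \right)} + \left(-9\right) 3 \left(\left(-4\right) 1\right)} = \frac{1}{-1 + \left(-9\right) 3 \left(\left(-4\right) 1\right)} = \frac{1}{-1 - -108} = \frac{1}{-1 + 108} = \frac{1}{107}$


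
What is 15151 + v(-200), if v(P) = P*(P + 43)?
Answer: 46551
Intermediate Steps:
v(P) = P*(43 + P)
15151 + v(-200) = 15151 - 200*(43 - 200) = 15151 - 200*(-157) = 15151 + 31400 = 46551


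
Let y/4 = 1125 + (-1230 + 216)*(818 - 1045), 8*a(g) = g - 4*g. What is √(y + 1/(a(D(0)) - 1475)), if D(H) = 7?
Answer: 2*√32321365467781/11821 ≈ 961.88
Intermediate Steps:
a(g) = -3*g/8 (a(g) = (g - 4*g)/8 = (-3*g)/8 = -3*g/8)
y = 925212 (y = 4*(1125 + (-1230 + 216)*(818 - 1045)) = 4*(1125 - 1014*(-227)) = 4*(1125 + 230178) = 4*231303 = 925212)
√(y + 1/(a(D(0)) - 1475)) = √(925212 + 1/(-3/8*7 - 1475)) = √(925212 + 1/(-21/8 - 1475)) = √(925212 + 1/(-11821/8)) = √(925212 - 8/11821) = √(10936931044/11821) = 2*√32321365467781/11821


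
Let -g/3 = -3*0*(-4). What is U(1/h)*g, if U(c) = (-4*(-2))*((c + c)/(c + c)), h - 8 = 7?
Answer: 0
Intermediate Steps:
h = 15 (h = 8 + 7 = 15)
U(c) = 8 (U(c) = 8*((2*c)/((2*c))) = 8*((2*c)*(1/(2*c))) = 8*1 = 8)
g = 0 (g = -3*(-3*0)*(-4) = -0*(-4) = -3*0 = 0)
U(1/h)*g = 8*0 = 0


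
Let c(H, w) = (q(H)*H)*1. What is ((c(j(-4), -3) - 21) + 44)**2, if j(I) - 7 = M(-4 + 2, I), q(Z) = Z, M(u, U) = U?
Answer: 1024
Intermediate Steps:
j(I) = 7 + I
c(H, w) = H**2 (c(H, w) = (H*H)*1 = H**2*1 = H**2)
((c(j(-4), -3) - 21) + 44)**2 = (((7 - 4)**2 - 21) + 44)**2 = ((3**2 - 21) + 44)**2 = ((9 - 21) + 44)**2 = (-12 + 44)**2 = 32**2 = 1024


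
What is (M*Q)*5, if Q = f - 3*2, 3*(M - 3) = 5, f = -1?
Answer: -490/3 ≈ -163.33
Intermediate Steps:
M = 14/3 (M = 3 + (⅓)*5 = 3 + 5/3 = 14/3 ≈ 4.6667)
Q = -7 (Q = -1 - 3*2 = -1 - 6 = -7)
(M*Q)*5 = ((14/3)*(-7))*5 = -98/3*5 = -490/3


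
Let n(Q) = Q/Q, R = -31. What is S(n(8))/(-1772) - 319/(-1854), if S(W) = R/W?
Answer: 311371/1642644 ≈ 0.18955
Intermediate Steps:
n(Q) = 1
S(W) = -31/W
S(n(8))/(-1772) - 319/(-1854) = -31/1/(-1772) - 319/(-1854) = -31*1*(-1/1772) - 319*(-1/1854) = -31*(-1/1772) + 319/1854 = 31/1772 + 319/1854 = 311371/1642644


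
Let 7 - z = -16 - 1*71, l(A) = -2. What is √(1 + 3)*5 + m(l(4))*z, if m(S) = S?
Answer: -178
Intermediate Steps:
z = 94 (z = 7 - (-16 - 1*71) = 7 - (-16 - 71) = 7 - 1*(-87) = 7 + 87 = 94)
√(1 + 3)*5 + m(l(4))*z = √(1 + 3)*5 - 2*94 = √4*5 - 188 = 2*5 - 188 = 10 - 188 = -178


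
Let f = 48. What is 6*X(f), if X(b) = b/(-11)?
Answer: -288/11 ≈ -26.182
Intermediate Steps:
X(b) = -b/11 (X(b) = b*(-1/11) = -b/11)
6*X(f) = 6*(-1/11*48) = 6*(-48/11) = -288/11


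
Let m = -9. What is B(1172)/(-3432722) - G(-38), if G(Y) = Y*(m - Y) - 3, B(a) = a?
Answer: 1896578319/1716361 ≈ 1105.0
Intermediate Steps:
G(Y) = -3 + Y*(-9 - Y) (G(Y) = Y*(-9 - Y) - 3 = -3 + Y*(-9 - Y))
B(1172)/(-3432722) - G(-38) = 1172/(-3432722) - (-3 - 1*(-38)² - 9*(-38)) = 1172*(-1/3432722) - (-3 - 1*1444 + 342) = -586/1716361 - (-3 - 1444 + 342) = -586/1716361 - 1*(-1105) = -586/1716361 + 1105 = 1896578319/1716361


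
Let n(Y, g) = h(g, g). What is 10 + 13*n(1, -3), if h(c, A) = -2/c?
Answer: 56/3 ≈ 18.667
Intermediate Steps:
n(Y, g) = -2/g
10 + 13*n(1, -3) = 10 + 13*(-2/(-3)) = 10 + 13*(-2*(-⅓)) = 10 + 13*(⅔) = 10 + 26/3 = 56/3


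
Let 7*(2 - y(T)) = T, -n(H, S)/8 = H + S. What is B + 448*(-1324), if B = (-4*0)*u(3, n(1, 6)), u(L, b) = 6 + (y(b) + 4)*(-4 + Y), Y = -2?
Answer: -593152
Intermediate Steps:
n(H, S) = -8*H - 8*S (n(H, S) = -8*(H + S) = -8*H - 8*S)
y(T) = 2 - T/7
u(L, b) = -30 + 6*b/7 (u(L, b) = 6 + ((2 - b/7) + 4)*(-4 - 2) = 6 + (6 - b/7)*(-6) = 6 + (-36 + 6*b/7) = -30 + 6*b/7)
B = 0 (B = (-4*0)*(-30 + 6*(-8*1 - 8*6)/7) = 0*(-30 + 6*(-8 - 48)/7) = 0*(-30 + (6/7)*(-56)) = 0*(-30 - 48) = 0*(-78) = 0)
B + 448*(-1324) = 0 + 448*(-1324) = 0 - 593152 = -593152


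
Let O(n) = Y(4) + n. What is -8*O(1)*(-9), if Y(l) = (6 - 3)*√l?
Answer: 504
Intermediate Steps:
Y(l) = 3*√l
O(n) = 6 + n (O(n) = 3*√4 + n = 3*2 + n = 6 + n)
-8*O(1)*(-9) = -8*(6 + 1)*(-9) = -8*7*(-9) = -56*(-9) = 504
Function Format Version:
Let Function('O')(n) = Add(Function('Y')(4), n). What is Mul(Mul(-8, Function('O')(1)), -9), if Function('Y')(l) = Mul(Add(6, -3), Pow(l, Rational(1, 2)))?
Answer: 504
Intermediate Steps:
Function('Y')(l) = Mul(3, Pow(l, Rational(1, 2)))
Function('O')(n) = Add(6, n) (Function('O')(n) = Add(Mul(3, Pow(4, Rational(1, 2))), n) = Add(Mul(3, 2), n) = Add(6, n))
Mul(Mul(-8, Function('O')(1)), -9) = Mul(Mul(-8, Add(6, 1)), -9) = Mul(Mul(-8, 7), -9) = Mul(-56, -9) = 504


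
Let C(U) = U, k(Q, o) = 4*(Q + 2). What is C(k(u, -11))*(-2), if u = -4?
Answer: 16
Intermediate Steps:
k(Q, o) = 8 + 4*Q (k(Q, o) = 4*(2 + Q) = 8 + 4*Q)
C(k(u, -11))*(-2) = (8 + 4*(-4))*(-2) = (8 - 16)*(-2) = -8*(-2) = 16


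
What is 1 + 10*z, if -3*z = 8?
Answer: -77/3 ≈ -25.667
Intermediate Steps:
z = -8/3 (z = -1/3*8 = -8/3 ≈ -2.6667)
1 + 10*z = 1 + 10*(-8/3) = 1 - 80/3 = -77/3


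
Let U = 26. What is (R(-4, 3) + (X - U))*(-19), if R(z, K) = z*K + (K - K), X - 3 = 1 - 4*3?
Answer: 874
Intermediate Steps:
X = -8 (X = 3 + (1 - 4*3) = 3 + (1 - 12) = 3 - 11 = -8)
R(z, K) = K*z (R(z, K) = K*z + 0 = K*z)
(R(-4, 3) + (X - U))*(-19) = (3*(-4) + (-8 - 1*26))*(-19) = (-12 + (-8 - 26))*(-19) = (-12 - 34)*(-19) = -46*(-19) = 874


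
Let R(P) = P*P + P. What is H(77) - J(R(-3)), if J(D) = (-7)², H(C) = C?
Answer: 28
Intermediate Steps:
R(P) = P + P² (R(P) = P² + P = P + P²)
J(D) = 49
H(77) - J(R(-3)) = 77 - 1*49 = 77 - 49 = 28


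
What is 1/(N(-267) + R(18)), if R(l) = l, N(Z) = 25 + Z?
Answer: -1/224 ≈ -0.0044643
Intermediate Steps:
1/(N(-267) + R(18)) = 1/((25 - 267) + 18) = 1/(-242 + 18) = 1/(-224) = -1/224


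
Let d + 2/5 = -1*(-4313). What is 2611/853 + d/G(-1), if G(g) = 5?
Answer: 18458514/21325 ≈ 865.58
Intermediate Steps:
d = 21563/5 (d = -⅖ - 1*(-4313) = -⅖ + 4313 = 21563/5 ≈ 4312.6)
2611/853 + d/G(-1) = 2611/853 + (21563/5)/5 = 2611*(1/853) + (21563/5)*(⅕) = 2611/853 + 21563/25 = 18458514/21325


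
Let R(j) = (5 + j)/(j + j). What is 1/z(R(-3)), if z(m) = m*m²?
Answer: -27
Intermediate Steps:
R(j) = (5 + j)/(2*j) (R(j) = (5 + j)/((2*j)) = (5 + j)*(1/(2*j)) = (5 + j)/(2*j))
z(m) = m³
1/z(R(-3)) = 1/(((½)*(5 - 3)/(-3))³) = 1/(((½)*(-⅓)*2)³) = 1/((-⅓)³) = 1/(-1/27) = -27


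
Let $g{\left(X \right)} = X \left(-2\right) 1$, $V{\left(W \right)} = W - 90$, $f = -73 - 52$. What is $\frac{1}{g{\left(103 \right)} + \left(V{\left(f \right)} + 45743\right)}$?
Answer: $\frac{1}{45322} \approx 2.2064 \cdot 10^{-5}$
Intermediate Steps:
$f = -125$
$V{\left(W \right)} = -90 + W$
$g{\left(X \right)} = - 2 X$ ($g{\left(X \right)} = - 2 X 1 = - 2 X$)
$\frac{1}{g{\left(103 \right)} + \left(V{\left(f \right)} + 45743\right)} = \frac{1}{\left(-2\right) 103 + \left(\left(-90 - 125\right) + 45743\right)} = \frac{1}{-206 + \left(-215 + 45743\right)} = \frac{1}{-206 + 45528} = \frac{1}{45322}$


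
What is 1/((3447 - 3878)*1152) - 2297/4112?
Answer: -71280761/127603584 ≈ -0.55861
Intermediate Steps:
1/((3447 - 3878)*1152) - 2297/4112 = (1/1152)/(-431) - 2297*1/4112 = -1/431*1/1152 - 2297/4112 = -1/496512 - 2297/4112 = -71280761/127603584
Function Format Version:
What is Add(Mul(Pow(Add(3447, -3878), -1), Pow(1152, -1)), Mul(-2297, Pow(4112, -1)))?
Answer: Rational(-71280761, 127603584) ≈ -0.55861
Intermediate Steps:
Add(Mul(Pow(Add(3447, -3878), -1), Pow(1152, -1)), Mul(-2297, Pow(4112, -1))) = Add(Mul(Pow(-431, -1), Rational(1, 1152)), Mul(-2297, Rational(1, 4112))) = Add(Mul(Rational(-1, 431), Rational(1, 1152)), Rational(-2297, 4112)) = Add(Rational(-1, 496512), Rational(-2297, 4112)) = Rational(-71280761, 127603584)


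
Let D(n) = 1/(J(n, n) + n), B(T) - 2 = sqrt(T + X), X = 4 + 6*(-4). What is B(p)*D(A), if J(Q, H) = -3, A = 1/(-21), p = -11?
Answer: -21/32 - 21*I*sqrt(31)/64 ≈ -0.65625 - 1.8269*I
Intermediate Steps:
A = -1/21 ≈ -0.047619
X = -20 (X = 4 - 24 = -20)
B(T) = 2 + sqrt(-20 + T) (B(T) = 2 + sqrt(T - 20) = 2 + sqrt(-20 + T))
D(n) = 1/(-3 + n)
B(p)*D(A) = (2 + sqrt(-20 - 11))/(-3 - 1/21) = (2 + sqrt(-31))/(-64/21) = (2 + I*sqrt(31))*(-21/64) = -21/32 - 21*I*sqrt(31)/64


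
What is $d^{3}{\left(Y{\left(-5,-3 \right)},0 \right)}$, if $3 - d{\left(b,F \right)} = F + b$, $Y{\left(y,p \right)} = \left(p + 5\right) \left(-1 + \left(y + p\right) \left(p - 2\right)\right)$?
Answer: $-421875$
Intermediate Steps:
$Y{\left(y,p \right)} = \left(-1 + \left(-2 + p\right) \left(p + y\right)\right) \left(5 + p\right)$ ($Y{\left(y,p \right)} = \left(5 + p\right) \left(-1 + \left(p + y\right) \left(-2 + p\right)\right) = \left(5 + p\right) \left(-1 + \left(-2 + p\right) \left(p + y\right)\right) = \left(-1 + \left(-2 + p\right) \left(p + y\right)\right) \left(5 + p\right)$)
$d{\left(b,F \right)} = 3 - F - b$ ($d{\left(b,F \right)} = 3 - \left(F + b\right) = 3 - F - b$)
$d^{3}{\left(Y{\left(-5,-3 \right)},0 \right)} = \left(3 - 0 - \left(-5 + \left(-3\right)^{3} - -33 - -50 + 3 \left(-3\right)^{2} - 5 \left(-3\right)^{2} + 3 \left(-3\right) \left(-5\right)\right)\right)^{3} = \left(3 + 0 - \left(-5 - 27 + 33 + 50 + 3 \cdot 9 - 45 + 45\right)\right)^{3} = \left(3 + 0 - \left(-5 - 27 + 33 + 50 + 27 - 45 + 45\right)\right)^{3} = \left(3 + 0 - 78\right)^{3} = \left(-75\right)^{3} = -421875$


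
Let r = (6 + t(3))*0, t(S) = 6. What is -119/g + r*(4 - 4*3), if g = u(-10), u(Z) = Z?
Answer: 119/10 ≈ 11.900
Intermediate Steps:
r = 0 (r = (6 + 6)*0 = 12*0 = 0)
g = -10
-119/g + r*(4 - 4*3) = -119/(-10) + 0*(4 - 4*3) = -119*(-⅒) + 0*(4 - 12) = 119/10 + 0*(-8) = 119/10 + 0 = 119/10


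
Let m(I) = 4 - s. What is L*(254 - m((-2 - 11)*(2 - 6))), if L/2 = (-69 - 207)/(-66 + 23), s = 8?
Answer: 3312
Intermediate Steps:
L = 552/43 (L = 2*((-69 - 207)/(-66 + 23)) = 2*(-276/(-43)) = 2*(-276*(-1/43)) = 2*(276/43) = 552/43 ≈ 12.837)
m(I) = -4 (m(I) = 4 - 1*8 = 4 - 8 = -4)
L*(254 - m((-2 - 11)*(2 - 6))) = 552*(254 - 1*(-4))/43 = 552*(254 + 4)/43 = (552/43)*258 = 3312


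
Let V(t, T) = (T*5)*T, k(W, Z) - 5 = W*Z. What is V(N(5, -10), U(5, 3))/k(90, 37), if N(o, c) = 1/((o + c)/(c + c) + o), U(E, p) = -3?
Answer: 9/667 ≈ 0.013493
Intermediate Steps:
k(W, Z) = 5 + W*Z
N(o, c) = 1/(o + (c + o)/(2*c)) (N(o, c) = 1/((c + o)/((2*c)) + o) = 1/((c + o)*(1/(2*c)) + o) = 1/((c + o)/(2*c) + o) = 1/(o + (c + o)/(2*c)))
V(t, T) = 5*T**2 (V(t, T) = (5*T)*T = 5*T**2)
V(N(5, -10), U(5, 3))/k(90, 37) = (5*(-3)**2)/(5 + 90*37) = (5*9)/(5 + 3330) = 45/3335 = 45*(1/3335) = 9/667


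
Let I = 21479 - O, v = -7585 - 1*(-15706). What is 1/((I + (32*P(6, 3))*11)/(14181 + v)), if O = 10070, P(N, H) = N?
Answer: 7434/4507 ≈ 1.6494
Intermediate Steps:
v = 8121 (v = -7585 + 15706 = 8121)
I = 11409 (I = 21479 - 1*10070 = 21479 - 10070 = 11409)
1/((I + (32*P(6, 3))*11)/(14181 + v)) = 1/((11409 + (32*6)*11)/(14181 + 8121)) = 1/((11409 + 192*11)/22302) = 1/((11409 + 2112)*(1/22302)) = 1/(13521*(1/22302)) = 1/(4507/7434) = 7434/4507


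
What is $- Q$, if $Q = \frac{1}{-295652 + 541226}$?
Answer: $- \frac{1}{245574} \approx -4.0721 \cdot 10^{-6}$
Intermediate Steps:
$Q = \frac{1}{245574} \approx 4.0721 \cdot 10^{-6}$
$- Q = \left(-1\right) \frac{1}{245574} = - \frac{1}{245574}$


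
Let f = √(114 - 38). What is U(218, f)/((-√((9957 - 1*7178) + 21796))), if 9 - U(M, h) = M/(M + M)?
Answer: -17*√983/9830 ≈ -0.054222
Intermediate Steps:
f = 2*√19 (f = √76 = 2*√19 ≈ 8.7178)
U(M, h) = 17/2 (U(M, h) = 9 - M/(M + M) = 9 - M/(2*M) = 9 - 1/(2*M)*M = 9 - 1*½ = 9 - ½ = 17/2)
U(218, f)/((-√((9957 - 1*7178) + 21796))) = 17/(2*((-√((9957 - 1*7178) + 21796)))) = 17/(2*((-√((9957 - 7178) + 21796)))) = 17/(2*((-√(2779 + 21796)))) = 17/(2*((-√24575))) = 17/(2*((-5*√983))) = 17*(-√983/4915)/2 = -17*√983/9830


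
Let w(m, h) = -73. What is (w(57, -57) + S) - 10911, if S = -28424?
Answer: -39408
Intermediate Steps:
(w(57, -57) + S) - 10911 = (-73 - 28424) - 10911 = -28497 - 10911 = -39408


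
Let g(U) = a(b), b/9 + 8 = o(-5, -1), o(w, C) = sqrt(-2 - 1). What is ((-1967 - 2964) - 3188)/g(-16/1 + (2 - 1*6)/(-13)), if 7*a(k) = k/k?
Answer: -56833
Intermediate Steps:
o(w, C) = I*sqrt(3) (o(w, C) = sqrt(-3) = I*sqrt(3))
b = -72 + 9*I*sqrt(3) (b = -72 + 9*(I*sqrt(3)) = -72 + 9*I*sqrt(3) ≈ -72.0 + 15.588*I)
a(k) = 1/7 (a(k) = (k/k)/7 = (1/7)*1 = 1/7)
g(U) = 1/7
((-1967 - 2964) - 3188)/g(-16/1 + (2 - 1*6)/(-13)) = ((-1967 - 2964) - 3188)/(1/7) = (-4931 - 3188)*7 = -8119*7 = -56833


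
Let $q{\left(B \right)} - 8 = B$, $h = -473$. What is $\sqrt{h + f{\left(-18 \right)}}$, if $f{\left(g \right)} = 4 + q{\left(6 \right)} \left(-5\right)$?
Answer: $7 i \sqrt{11} \approx 23.216 i$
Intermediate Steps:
$q{\left(B \right)} = 8 + B$
$f{\left(g \right)} = -66$ ($f{\left(g \right)} = 4 + \left(8 + 6\right) \left(-5\right) = 4 + 14 \left(-5\right) = 4 - 70 = -66$)
$\sqrt{h + f{\left(-18 \right)}} = \sqrt{-473 - 66} = \sqrt{-539} = 7 i \sqrt{11}$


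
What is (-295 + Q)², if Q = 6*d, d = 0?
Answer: 87025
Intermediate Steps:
Q = 0 (Q = 6*0 = 0)
(-295 + Q)² = (-295 + 0)² = (-295)² = 87025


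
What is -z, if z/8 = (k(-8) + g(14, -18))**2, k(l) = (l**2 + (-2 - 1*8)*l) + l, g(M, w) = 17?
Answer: -187272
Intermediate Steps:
k(l) = l**2 - 9*l (k(l) = (l**2 + (-2 - 8)*l) + l = (l**2 - 10*l) + l = l**2 - 9*l)
z = 187272 (z = 8*(-8*(-9 - 8) + 17)**2 = 8*(-8*(-17) + 17)**2 = 8*(136 + 17)**2 = 8*153**2 = 8*23409 = 187272)
-z = -1*187272 = -187272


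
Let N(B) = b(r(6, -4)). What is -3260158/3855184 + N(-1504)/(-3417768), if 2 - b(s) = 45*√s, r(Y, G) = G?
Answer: -696404462357/823507781832 + 5*I/189876 ≈ -0.84566 + 2.6333e-5*I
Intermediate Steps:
b(s) = 2 - 45*√s
N(B) = 2 - 90*I
-3260158/3855184 + N(-1504)/(-3417768) = -3260158/3855184 + (2 - 90*I)/(-3417768) = -3260158*1/3855184 + (2 - 90*I)*(-1/3417768) = -1630079/1927592 + (-1/1708884 + 5*I/189876) = -696404462357/823507781832 + 5*I/189876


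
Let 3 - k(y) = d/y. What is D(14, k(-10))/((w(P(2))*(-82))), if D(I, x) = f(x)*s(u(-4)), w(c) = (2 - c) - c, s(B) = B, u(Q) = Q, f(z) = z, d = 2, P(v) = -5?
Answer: 8/615 ≈ 0.013008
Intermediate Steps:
k(y) = 3 - 2/y
w(c) = 2 - 2*c
D(I, x) = -4*x (D(I, x) = x*(-4) = -4*x)
D(14, k(-10))/((w(P(2))*(-82))) = (-4*(3 - 2/(-10)))/(((2 - 2*(-5))*(-82))) = (-4*(3 - 2*(-1/10)))/(((2 + 10)*(-82))) = (-4*(3 + 1/5))/((12*(-82))) = -4*16/5/(-984) = -64/5*(-1/984) = 8/615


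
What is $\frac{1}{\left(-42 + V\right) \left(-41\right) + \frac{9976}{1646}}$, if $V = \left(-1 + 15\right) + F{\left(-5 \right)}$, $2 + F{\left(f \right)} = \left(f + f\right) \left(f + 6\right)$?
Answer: $\frac{823}{1354708} \approx 0.00060751$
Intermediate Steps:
$F{\left(f \right)} = -2 + 2 f \left(6 + f\right)$ ($F{\left(f \right)} = -2 + \left(f + f\right) \left(f + 6\right) = -2 + 2 f \left(6 + f\right)$)
$V = 2$ ($V = \left(-1 + 15\right) + \left(-2 + 2 \left(-5\right)^{2} + 12 \left(-5\right)\right) = 14 - 12 = 2$)
$\frac{1}{\left(-42 + V\right) \left(-41\right) + \frac{9976}{1646}} = \frac{1}{\left(-42 + 2\right) \left(-41\right) + \frac{9976}{1646}} = \frac{1}{\left(-40\right) \left(-41\right) + 9976 \cdot \frac{1}{1646}} = \frac{1}{1640 + \frac{4988}{823}} = \frac{1}{\frac{1354708}{823}} = \frac{823}{1354708}$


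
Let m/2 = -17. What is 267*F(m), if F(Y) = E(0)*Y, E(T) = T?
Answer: 0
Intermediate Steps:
m = -34 (m = 2*(-17) = -34)
F(Y) = 0 (F(Y) = 0*Y = 0)
267*F(m) = 267*0 = 0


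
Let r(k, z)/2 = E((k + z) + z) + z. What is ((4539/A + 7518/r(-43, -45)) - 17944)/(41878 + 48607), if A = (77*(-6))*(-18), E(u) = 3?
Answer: -49987349/250824420 ≈ -0.19929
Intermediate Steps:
r(k, z) = 6 + 2*z (r(k, z) = 2*(3 + z) = 6 + 2*z)
A = 8316 (A = -462*(-18) = 8316)
((4539/A + 7518/r(-43, -45)) - 17944)/(41878 + 48607) = ((4539/8316 + 7518/(6 + 2*(-45))) - 17944)/(41878 + 48607) = ((4539*(1/8316) + 7518/(6 - 90)) - 17944)/90485 = ((1513/2772 + 7518/(-84)) - 17944)*(1/90485) = ((1513/2772 + 7518*(-1/84)) - 17944)*(1/90485) = ((1513/2772 - 179/2) - 17944)*(1/90485) = (-246581/2772 - 17944)*(1/90485) = -49987349/2772*1/90485 = -49987349/250824420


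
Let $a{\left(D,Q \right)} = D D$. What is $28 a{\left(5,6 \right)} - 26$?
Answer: $674$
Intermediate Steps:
$a{\left(D,Q \right)} = D^{2}$
$28 a{\left(5,6 \right)} - 26 = 28 \cdot 5^{2} - 26 = 28 \cdot 25 - 26 = 700 - 26 = 674$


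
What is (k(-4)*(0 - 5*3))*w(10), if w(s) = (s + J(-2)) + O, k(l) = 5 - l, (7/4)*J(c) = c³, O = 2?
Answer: -7020/7 ≈ -1002.9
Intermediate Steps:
J(c) = 4*c³/7
w(s) = -18/7 + s (w(s) = (s + (4/7)*(-2)³) + 2 = (s + (4/7)*(-8)) + 2 = (s - 32/7) + 2 = (-32/7 + s) + 2 = -18/7 + s)
(k(-4)*(0 - 5*3))*w(10) = ((5 - 1*(-4))*(0 - 5*3))*(-18/7 + 10) = ((5 + 4)*(0 - 15))*(52/7) = (9*(-15))*(52/7) = -135*52/7 = -7020/7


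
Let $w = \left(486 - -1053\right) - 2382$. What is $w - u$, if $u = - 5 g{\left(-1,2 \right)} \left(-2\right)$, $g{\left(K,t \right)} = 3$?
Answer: $-873$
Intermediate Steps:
$u = 30$ ($u = \left(-5\right) 3 \left(-2\right) = \left(-15\right) \left(-2\right) = 30$)
$w = -843$ ($w = \left(486 + 1053\right) - 2382 = 1539 - 2382 = -843$)
$w - u = -843 - 30 = -873$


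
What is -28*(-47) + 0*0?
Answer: 1316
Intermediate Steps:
-28*(-47) + 0*0 = 1316 + 0 = 1316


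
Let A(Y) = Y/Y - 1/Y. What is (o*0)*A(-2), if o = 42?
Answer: 0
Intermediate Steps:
A(Y) = 1 - 1/Y
(o*0)*A(-2) = (42*0)*((-1 - 2)/(-2)) = 0*(-½*(-3)) = 0*(3/2) = 0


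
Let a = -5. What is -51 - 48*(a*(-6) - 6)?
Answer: -1203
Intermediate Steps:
-51 - 48*(a*(-6) - 6) = -51 - 48*(-5*(-6) - 6) = -51 - 48*(30 - 6) = -51 - 48*24 = -51 - 1152 = -1203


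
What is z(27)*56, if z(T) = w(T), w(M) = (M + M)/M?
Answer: 112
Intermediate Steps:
w(M) = 2 (w(M) = (2*M)/M = 2)
z(T) = 2
z(27)*56 = 2*56 = 112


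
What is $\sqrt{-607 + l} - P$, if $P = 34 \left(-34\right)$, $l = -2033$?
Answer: $1156 + 4 i \sqrt{165} \approx 1156.0 + 51.381 i$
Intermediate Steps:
$P = -1156$
$\sqrt{-607 + l} - P = \sqrt{-607 - 2033} - -1156 = \sqrt{-2640} + 1156 = 4 i \sqrt{165} + 1156 = 1156 + 4 i \sqrt{165}$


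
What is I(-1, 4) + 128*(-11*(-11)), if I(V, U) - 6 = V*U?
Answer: 15490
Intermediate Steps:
I(V, U) = 6 + U*V (I(V, U) = 6 + V*U = 6 + U*V)
I(-1, 4) + 128*(-11*(-11)) = (6 + 4*(-1)) + 128*(-11*(-11)) = (6 - 4) + 128*121 = 2 + 15488 = 15490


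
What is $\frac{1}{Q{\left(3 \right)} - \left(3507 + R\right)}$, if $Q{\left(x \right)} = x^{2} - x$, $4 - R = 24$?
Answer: $- \frac{1}{3481} \approx -0.00028727$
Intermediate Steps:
$R = -20$ ($R = 4 - 24 = -20$)
$\frac{1}{Q{\left(3 \right)} - \left(3507 + R\right)} = \frac{1}{3 \left(-1 + 3\right) - 3487} = \frac{1}{3 \cdot 2 + \left(-3507 + 20\right)} = \frac{1}{6 - 3487} = \frac{1}{-3481} = - \frac{1}{3481}$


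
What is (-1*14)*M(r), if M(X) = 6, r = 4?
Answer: -84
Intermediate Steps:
(-1*14)*M(r) = -1*14*6 = -14*6 = -84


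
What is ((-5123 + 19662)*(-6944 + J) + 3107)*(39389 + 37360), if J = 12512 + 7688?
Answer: 14791995252159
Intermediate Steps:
J = 20200
((-5123 + 19662)*(-6944 + J) + 3107)*(39389 + 37360) = ((-5123 + 19662)*(-6944 + 20200) + 3107)*(39389 + 37360) = (14539*13256 + 3107)*76749 = (192728984 + 3107)*76749 = 192732091*76749 = 14791995252159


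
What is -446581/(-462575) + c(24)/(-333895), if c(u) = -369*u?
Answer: 30641545439/30890295925 ≈ 0.99195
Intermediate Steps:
-446581/(-462575) + c(24)/(-333895) = -446581/(-462575) - 369*24/(-333895) = -446581*(-1/462575) - 8856*(-1/333895) = 446581/462575 + 8856/333895 = 30641545439/30890295925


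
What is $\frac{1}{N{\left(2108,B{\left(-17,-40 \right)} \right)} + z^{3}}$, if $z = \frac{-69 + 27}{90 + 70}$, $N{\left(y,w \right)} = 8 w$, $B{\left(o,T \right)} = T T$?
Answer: $\frac{512000}{6553590739} \approx 7.8125 \cdot 10^{-5}$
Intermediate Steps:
$B{\left(o,T \right)} = T^{2}$
$z = - \frac{21}{80}$ ($z = - \frac{42}{160} = \left(-42\right) \frac{1}{160} = - \frac{21}{80} \approx -0.2625$)
$\frac{1}{N{\left(2108,B{\left(-17,-40 \right)} \right)} + z^{3}} = \frac{1}{8 \left(-40\right)^{2} + \left(- \frac{21}{80}\right)^{3}} = \frac{1}{8 \cdot 1600 - \frac{9261}{512000}} = \frac{1}{12800 - \frac{9261}{512000}} = \frac{1}{\frac{6553590739}{512000}} = \frac{512000}{6553590739}$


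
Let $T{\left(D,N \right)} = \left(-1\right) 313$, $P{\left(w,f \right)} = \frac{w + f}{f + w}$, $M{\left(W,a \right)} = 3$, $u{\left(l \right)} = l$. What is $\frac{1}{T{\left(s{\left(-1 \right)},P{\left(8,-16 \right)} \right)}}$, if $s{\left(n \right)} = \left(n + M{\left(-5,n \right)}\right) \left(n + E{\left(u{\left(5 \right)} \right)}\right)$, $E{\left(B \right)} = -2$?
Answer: $- \frac{1}{313} \approx -0.0031949$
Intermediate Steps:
$s{\left(n \right)} = \left(-2 + n\right) \left(3 + n\right)$ ($s{\left(n \right)} = \left(n + 3\right) \left(n - 2\right) = \left(3 + n\right) \left(-2 + n\right) = \left(-2 + n\right) \left(3 + n\right)$)
$P{\left(w,f \right)} = 1$ ($P{\left(w,f \right)} = \frac{f + w}{f + w} = 1$)
$T{\left(D,N \right)} = -313$
$\frac{1}{T{\left(s{\left(-1 \right)},P{\left(8,-16 \right)} \right)}} = \frac{1}{-313} = - \frac{1}{313}$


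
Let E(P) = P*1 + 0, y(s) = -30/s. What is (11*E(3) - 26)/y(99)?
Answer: -231/10 ≈ -23.100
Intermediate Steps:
E(P) = P (E(P) = P + 0 = P)
(11*E(3) - 26)/y(99) = (11*3 - 26)/((-30/99)) = (33 - 26)/((-30*1/99)) = 7/(-10/33) = 7*(-33/10) = -231/10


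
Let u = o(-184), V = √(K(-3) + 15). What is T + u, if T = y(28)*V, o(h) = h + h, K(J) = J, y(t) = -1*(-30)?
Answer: -368 + 60*√3 ≈ -264.08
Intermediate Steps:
y(t) = 30
V = 2*√3 (V = √(-3 + 15) = √12 = 2*√3 ≈ 3.4641)
o(h) = 2*h
u = -368 (u = 2*(-184) = -368)
T = 60*√3 (T = 30*(2*√3) = 60*√3 ≈ 103.92)
T + u = 60*√3 - 368 = -368 + 60*√3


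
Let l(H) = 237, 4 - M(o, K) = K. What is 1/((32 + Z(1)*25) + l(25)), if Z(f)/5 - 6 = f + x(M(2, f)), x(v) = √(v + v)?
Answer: 572/607493 - 125*√6/1214986 ≈ 0.00068957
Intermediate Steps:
M(o, K) = 4 - K
x(v) = √2*√v (x(v) = √(2*v) = √2*√v)
Z(f) = 30 + 5*f + 5*√2*√(4 - f) (Z(f) = 30 + 5*(f + √2*√(4 - f)) = 30 + (5*f + 5*√2*√(4 - f)) = 30 + 5*f + 5*√2*√(4 - f))
1/((32 + Z(1)*25) + l(25)) = 1/((32 + (30 + 5*1 + 5*√(8 - 2*1))*25) + 237) = 1/((32 + (30 + 5 + 5*√(8 - 2))*25) + 237) = 1/((32 + (30 + 5 + 5*√6)*25) + 237) = 1/((32 + (35 + 5*√6)*25) + 237) = 1/((32 + (875 + 125*√6)) + 237) = 1/((907 + 125*√6) + 237) = 1/(1144 + 125*√6)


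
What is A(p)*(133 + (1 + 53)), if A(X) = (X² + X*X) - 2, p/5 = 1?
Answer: 8976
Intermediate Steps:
p = 5 (p = 5*1 = 5)
A(X) = -2 + 2*X² (A(X) = (X² + X²) - 2 = 2*X² - 2 = -2 + 2*X²)
A(p)*(133 + (1 + 53)) = (-2 + 2*5²)*(133 + (1 + 53)) = (-2 + 2*25)*(133 + 54) = (-2 + 50)*187 = 48*187 = 8976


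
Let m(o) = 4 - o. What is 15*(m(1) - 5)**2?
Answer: 60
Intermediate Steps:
15*(m(1) - 5)**2 = 15*((4 - 1*1) - 5)**2 = 15*((4 - 1) - 5)**2 = 15*(3 - 5)**2 = 15*(-2)**2 = 15*4 = 60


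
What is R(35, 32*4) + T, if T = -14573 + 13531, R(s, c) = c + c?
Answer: -786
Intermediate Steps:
R(s, c) = 2*c
T = -1042
R(35, 32*4) + T = 2*(32*4) - 1042 = 2*128 - 1042 = 256 - 1042 = -786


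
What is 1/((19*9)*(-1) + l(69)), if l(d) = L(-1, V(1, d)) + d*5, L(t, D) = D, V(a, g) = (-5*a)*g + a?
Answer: -1/170 ≈ -0.0058824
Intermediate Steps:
V(a, g) = a - 5*a*g (V(a, g) = -5*a*g + a = a - 5*a*g)
l(d) = 1 (l(d) = 1*(1 - 5*d) + d*5 = (1 - 5*d) + 5*d = 1)
1/((19*9)*(-1) + l(69)) = 1/((19*9)*(-1) + 1) = 1/(171*(-1) + 1) = 1/(-171 + 1) = 1/(-170) = -1/170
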